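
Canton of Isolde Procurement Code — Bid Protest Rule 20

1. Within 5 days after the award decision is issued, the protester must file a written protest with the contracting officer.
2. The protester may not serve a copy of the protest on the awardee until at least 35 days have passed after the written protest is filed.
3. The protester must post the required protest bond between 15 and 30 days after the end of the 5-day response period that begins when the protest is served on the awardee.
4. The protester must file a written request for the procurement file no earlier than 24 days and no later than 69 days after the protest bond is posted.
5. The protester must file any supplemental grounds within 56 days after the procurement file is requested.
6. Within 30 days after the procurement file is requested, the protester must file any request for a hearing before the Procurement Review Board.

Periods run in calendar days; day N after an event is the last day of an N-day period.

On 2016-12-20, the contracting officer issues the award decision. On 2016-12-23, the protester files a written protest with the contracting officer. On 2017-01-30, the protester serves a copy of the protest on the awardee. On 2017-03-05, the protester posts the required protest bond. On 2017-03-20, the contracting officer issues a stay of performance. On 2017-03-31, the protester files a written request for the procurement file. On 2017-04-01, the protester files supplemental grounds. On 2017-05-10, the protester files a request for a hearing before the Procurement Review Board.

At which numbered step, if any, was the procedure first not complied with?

Step 1 — counting 5 days from 2016-12-20 (when the award decision is issued) gives a deadline of 2016-12-25; done 2016-12-23 — timely.
Step 2 — must wait 35 days from 2016-12-23 (when the written protest is filed), so not before 2017-01-27; done 2017-01-30 — permitted.
Step 3 — 15 and 30 days from 2017-02-04 (end of the 5-day response period, which began when the protest is served on the awardee on 2017-01-30) are 2017-02-19 and 2017-03-06 respectively; done 2017-03-05 — within the window.
Step 4 — 24 and 69 days from 2017-03-05 (when the protest bond is posted) are 2017-03-29 and 2017-05-13 respectively; 2017-03-31 falls inside that range.
Step 5 — counting 56 days from 2017-03-31 (when the procurement file is requested) gives a deadline of 2017-05-26; completed 2017-04-01, before the deadline.
Step 6 — counting 30 days from 2017-03-31 (when the procurement file is requested) gives a deadline of 2017-04-30; not done until 2017-05-10, 10 days after the deadline.
The procedure was therefore not followed at step 6.

Step 6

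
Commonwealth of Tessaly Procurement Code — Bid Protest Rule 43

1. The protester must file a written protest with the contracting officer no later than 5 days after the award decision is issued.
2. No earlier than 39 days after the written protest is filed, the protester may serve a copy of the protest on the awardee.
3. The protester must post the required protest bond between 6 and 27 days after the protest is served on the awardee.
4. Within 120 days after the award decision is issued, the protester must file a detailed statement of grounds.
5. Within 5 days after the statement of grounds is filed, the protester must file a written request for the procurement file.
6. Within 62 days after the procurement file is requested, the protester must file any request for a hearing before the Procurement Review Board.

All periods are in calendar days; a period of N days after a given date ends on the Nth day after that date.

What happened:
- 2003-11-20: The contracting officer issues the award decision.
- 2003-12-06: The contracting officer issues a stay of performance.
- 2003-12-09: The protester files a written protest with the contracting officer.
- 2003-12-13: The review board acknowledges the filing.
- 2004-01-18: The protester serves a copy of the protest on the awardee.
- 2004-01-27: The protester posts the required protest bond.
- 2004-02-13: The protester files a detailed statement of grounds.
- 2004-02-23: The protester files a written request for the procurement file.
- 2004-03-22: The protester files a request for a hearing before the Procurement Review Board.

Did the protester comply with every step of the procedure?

Step 1 — counting 5 days from 2003-11-20 (when the award decision is issued) gives a deadline of 2003-11-25; not done until 2003-12-09, 14 days after the deadline.
The analysis stops there.

No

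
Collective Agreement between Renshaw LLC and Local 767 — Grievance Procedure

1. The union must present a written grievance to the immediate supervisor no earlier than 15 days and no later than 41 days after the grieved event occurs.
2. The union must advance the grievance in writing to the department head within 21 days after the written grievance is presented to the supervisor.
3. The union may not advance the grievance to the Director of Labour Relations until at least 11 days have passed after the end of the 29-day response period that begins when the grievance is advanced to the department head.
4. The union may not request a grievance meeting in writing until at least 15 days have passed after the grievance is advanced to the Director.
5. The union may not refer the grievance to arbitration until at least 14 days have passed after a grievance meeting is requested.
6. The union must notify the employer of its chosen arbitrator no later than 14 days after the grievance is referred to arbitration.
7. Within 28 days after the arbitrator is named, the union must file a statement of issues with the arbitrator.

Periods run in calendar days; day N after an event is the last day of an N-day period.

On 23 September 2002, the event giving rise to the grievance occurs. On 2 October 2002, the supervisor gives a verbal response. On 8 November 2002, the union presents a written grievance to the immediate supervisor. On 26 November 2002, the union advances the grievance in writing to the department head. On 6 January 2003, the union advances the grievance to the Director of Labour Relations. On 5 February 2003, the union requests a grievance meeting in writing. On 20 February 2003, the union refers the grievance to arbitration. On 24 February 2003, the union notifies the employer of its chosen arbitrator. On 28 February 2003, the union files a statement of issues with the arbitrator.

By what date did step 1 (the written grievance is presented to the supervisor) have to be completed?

Step 1 runs from 23 September 2002, when the grieved event occurs. The window is 15–41 days after 23 September 2002; it closes on 3 November 2002.

3 November 2002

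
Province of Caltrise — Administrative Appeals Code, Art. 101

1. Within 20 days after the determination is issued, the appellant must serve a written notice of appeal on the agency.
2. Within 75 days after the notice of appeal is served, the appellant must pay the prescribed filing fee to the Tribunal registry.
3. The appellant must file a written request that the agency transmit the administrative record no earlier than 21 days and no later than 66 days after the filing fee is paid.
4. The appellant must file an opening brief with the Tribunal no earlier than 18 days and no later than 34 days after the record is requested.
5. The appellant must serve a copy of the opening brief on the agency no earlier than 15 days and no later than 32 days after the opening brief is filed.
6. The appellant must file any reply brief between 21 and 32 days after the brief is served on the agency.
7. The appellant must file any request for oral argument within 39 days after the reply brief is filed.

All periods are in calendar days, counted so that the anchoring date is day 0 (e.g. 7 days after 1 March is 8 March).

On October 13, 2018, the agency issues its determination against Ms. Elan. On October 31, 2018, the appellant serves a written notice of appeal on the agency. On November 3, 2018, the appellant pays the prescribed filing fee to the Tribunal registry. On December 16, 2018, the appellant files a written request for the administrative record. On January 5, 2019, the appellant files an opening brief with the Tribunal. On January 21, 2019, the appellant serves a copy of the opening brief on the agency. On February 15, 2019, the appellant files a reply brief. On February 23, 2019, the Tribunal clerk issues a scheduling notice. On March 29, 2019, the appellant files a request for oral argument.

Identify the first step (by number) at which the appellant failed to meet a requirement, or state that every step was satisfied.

Step 1: 20 days after October 13, 2018 (when the determination is issued) is November 2, 2018; done October 31, 2018 — timely.
Step 2: 75 days after October 31, 2018 (when the notice of appeal is served) is January 14, 2019; completed November 3, 2018, before the deadline.
Step 3: the window is 21–66 days after November 3, 2018 (when the filing fee is paid), so November 24, 2018 through January 8, 2019; December 16, 2018 falls inside that range.
Step 4: the window is 18–34 days after December 16, 2018 (when the record is requested), so January 3, 2019 through January 19, 2019; January 5, 2019 falls inside that range.
Step 5: the window is 15–32 days after January 5, 2019 (when the opening brief is filed), so January 20, 2019 through February 6, 2019; done January 21, 2019 — within the window.
Step 6: the window is 21–32 days after January 21, 2019 (when the brief is served on the agency), so February 11, 2019 through February 22, 2019; February 15, 2019 falls inside that range.
Step 7: 39 days after February 15, 2019 (when the reply brief is filed) is March 26, 2019; March 29, 2019 misses that deadline by 3 days.
No need to go further; step 7 was not satisfied.

Step 7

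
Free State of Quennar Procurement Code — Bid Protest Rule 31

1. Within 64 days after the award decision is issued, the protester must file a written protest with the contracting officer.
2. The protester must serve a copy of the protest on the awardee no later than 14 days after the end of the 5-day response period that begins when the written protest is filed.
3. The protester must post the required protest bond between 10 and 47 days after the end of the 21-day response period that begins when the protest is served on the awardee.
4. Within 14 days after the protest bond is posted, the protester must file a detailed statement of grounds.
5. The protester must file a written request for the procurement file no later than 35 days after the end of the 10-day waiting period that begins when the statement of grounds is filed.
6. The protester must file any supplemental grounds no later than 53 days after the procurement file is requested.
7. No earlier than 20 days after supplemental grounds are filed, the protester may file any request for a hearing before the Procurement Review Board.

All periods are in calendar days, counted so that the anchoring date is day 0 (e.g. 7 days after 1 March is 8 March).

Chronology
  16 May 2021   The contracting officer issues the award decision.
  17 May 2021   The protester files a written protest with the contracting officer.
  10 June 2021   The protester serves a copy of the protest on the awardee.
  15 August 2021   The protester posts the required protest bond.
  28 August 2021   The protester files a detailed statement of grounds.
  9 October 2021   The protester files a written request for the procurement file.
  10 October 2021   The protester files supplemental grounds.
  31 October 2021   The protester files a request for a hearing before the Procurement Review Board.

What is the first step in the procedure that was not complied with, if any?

Step 1: 64 days after 16 May 2021 (when the award decision is issued) is 19 July 2021; done 17 May 2021 — timely.
Step 2: 14 days after 22 May 2021 (end of the 5-day response period, which began when the written protest is filed on 17 May 2021) is 5 June 2021; not done until 10 June 2021, 5 days after the deadline.

Step 2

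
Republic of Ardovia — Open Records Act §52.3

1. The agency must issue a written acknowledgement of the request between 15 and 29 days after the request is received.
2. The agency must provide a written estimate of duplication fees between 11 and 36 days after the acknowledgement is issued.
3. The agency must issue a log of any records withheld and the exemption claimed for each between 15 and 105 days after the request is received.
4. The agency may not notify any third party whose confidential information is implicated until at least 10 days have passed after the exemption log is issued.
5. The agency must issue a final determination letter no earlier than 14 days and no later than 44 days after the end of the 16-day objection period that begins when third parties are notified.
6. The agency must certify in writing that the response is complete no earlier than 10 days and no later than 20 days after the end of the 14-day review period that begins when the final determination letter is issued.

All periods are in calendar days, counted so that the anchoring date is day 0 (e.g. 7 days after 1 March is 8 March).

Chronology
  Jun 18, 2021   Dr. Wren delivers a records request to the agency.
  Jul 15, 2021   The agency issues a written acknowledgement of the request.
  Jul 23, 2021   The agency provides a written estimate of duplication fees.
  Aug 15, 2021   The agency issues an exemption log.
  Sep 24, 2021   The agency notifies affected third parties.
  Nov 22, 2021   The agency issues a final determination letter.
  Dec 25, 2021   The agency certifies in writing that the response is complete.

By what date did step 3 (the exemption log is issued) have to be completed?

Oct 1, 2021

Step 3 runs from Jun 18, 2021, when the request is received. The window is 15–105 days after Jun 18, 2021; it closes on Oct 1, 2021.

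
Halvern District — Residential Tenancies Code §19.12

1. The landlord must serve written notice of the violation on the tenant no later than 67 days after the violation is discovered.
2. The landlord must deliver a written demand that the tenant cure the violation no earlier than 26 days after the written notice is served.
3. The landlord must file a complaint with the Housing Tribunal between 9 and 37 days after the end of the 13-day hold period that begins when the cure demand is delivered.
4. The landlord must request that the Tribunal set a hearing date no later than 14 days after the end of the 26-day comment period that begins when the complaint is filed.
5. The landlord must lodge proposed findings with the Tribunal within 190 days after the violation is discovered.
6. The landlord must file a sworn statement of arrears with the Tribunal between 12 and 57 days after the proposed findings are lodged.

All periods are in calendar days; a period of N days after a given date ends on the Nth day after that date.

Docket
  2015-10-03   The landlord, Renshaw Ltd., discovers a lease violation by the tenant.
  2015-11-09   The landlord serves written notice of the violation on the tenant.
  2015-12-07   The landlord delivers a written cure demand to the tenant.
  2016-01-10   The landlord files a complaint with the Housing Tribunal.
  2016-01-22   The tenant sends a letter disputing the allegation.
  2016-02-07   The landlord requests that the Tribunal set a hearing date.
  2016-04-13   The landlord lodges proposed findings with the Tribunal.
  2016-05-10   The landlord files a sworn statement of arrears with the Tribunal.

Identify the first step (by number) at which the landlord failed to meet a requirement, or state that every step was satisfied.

Step 1: 67 days after 2015-10-03 (when the violation is discovered) is 2015-12-09; completed 2015-11-09, before the deadline.
Step 2: the earliest permitted date is 26 days after 2015-11-09 (when the written notice is served), i.e. 2015-12-05; done 2015-12-07 — permitted.
Step 3: the window is 9–37 days after 2015-12-20 (end of the 13-day hold period, which began when the cure demand is delivered on 2015-12-07), so 2015-12-29 through 2016-01-26; done 2016-01-10, which is between those dates.
Step 4: 14 days after 2016-02-05 (end of the 26-day comment period, which began when the complaint is filed on 2016-01-10) is 2016-02-19; 2016-02-07 is within that limit.
Step 5: 190 days after 2015-10-03 (when the violation is discovered) is 2016-04-10; done 2016-04-13 — 3 days late.
That is the first point of non-compliance.

Step 5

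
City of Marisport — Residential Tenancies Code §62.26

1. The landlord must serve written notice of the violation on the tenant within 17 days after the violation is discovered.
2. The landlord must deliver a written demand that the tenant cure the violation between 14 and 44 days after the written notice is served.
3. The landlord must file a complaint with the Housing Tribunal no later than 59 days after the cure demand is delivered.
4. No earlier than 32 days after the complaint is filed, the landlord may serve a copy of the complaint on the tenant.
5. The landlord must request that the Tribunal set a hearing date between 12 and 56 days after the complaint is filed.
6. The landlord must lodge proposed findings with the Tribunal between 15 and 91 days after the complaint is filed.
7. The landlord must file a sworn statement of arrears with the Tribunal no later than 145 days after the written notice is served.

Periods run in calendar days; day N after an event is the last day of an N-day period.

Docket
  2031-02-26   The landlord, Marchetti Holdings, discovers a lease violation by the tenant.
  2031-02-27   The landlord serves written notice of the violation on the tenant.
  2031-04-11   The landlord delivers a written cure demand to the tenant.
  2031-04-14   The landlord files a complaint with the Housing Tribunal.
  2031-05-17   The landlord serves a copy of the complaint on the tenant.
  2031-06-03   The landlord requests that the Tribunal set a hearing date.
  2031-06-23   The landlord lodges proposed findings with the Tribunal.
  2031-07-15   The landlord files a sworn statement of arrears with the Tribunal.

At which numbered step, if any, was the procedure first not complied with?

None — every step was satisfied

Step 1: 17 days after 2031-02-26 (when the violation is discovered) is 2031-03-15; done 2031-02-27 — timely.
Step 2: the window is 14–44 days after 2031-02-27 (when the written notice is served), so 2031-03-13 through 2031-04-12; done 2031-04-11 — within the window.
Step 3: 59 days after 2031-04-11 (when the cure demand is delivered) is 2031-06-09; 2031-04-14 is within that limit.
Step 4: the earliest permitted date is 32 days after 2031-04-14 (when the complaint is filed), i.e. 2031-05-16; done 2031-05-17 — permitted.
Step 5: the window is 12–56 days after 2031-04-14 (when the complaint is filed), so 2031-04-26 through 2031-06-09; 2031-06-03 falls inside that range.
Step 6: the window is 15–91 days after 2031-04-14 (when the complaint is filed), so 2031-04-29 through 2031-07-14; 2031-06-23 falls inside that range.
Step 7: 145 days after 2031-02-27 (when the written notice is served) is 2031-07-22; completed 2031-07-15, before the deadline.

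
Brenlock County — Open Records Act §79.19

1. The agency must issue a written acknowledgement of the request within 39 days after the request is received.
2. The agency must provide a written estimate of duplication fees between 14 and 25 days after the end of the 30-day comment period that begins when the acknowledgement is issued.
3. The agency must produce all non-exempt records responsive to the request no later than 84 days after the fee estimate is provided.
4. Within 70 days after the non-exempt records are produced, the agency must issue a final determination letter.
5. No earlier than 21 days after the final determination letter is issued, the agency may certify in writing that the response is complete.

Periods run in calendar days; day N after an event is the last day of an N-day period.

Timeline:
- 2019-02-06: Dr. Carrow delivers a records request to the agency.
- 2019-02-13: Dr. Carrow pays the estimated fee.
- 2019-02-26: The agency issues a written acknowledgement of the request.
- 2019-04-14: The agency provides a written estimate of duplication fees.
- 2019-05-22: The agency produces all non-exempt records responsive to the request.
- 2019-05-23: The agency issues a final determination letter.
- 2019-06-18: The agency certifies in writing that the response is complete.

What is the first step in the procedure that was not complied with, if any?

Step 1 — counting 39 days from 2019-02-06 (when the request is received) gives a deadline of 2019-03-17; 2019-02-26 is within that limit.
Step 2 — 14 and 25 days from 2019-03-28 (end of the 30-day comment period, which began when the acknowledgement is issued on 2019-02-26) are 2019-04-11 and 2019-04-22 respectively; done 2019-04-14 — within the window.
Step 3 — counting 84 days from 2019-04-14 (when the fee estimate is provided) gives a deadline of 2019-07-07; done 2019-05-22 — timely.
Step 4 — counting 70 days from 2019-05-22 (when the non-exempt records are produced) gives a deadline of 2019-07-31; done 2019-05-23 — timely.
Step 5 — must wait 21 days from 2019-05-23 (when the final determination letter is issued), so not before 2019-06-13; done 2019-06-18 — permitted.

None — every step was satisfied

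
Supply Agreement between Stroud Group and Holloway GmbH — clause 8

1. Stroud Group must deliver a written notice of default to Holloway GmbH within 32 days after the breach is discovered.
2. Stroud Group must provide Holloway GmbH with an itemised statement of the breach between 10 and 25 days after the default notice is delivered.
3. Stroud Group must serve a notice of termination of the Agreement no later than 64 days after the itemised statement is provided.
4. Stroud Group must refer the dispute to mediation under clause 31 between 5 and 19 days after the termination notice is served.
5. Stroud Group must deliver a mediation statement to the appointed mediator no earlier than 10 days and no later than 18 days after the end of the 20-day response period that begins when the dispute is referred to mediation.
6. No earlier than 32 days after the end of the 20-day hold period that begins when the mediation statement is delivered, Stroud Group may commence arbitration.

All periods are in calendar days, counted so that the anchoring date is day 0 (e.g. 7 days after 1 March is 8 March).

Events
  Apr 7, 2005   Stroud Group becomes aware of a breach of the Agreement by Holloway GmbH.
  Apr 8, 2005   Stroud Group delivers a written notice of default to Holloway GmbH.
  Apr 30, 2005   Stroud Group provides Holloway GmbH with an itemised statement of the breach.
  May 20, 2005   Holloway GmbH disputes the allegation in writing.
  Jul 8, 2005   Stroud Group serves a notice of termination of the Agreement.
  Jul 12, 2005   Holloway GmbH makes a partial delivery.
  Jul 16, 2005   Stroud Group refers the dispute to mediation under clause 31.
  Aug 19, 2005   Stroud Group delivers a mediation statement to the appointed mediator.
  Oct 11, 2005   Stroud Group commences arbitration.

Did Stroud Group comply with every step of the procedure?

No

Step 1 — counting 32 days from Apr 7, 2005 (when the breach is discovered) gives a deadline of May 9, 2005; Apr 8, 2005 is within that limit.
Step 2 — 10 and 25 days from Apr 8, 2005 (when the default notice is delivered) are Apr 18, 2005 and May 3, 2005 respectively; done Apr 30, 2005, which is between those dates.
Step 3 — counting 64 days from Apr 30, 2005 (when the itemised statement is provided) gives a deadline of Jul 3, 2005; done Jul 8, 2005 — 5 days late.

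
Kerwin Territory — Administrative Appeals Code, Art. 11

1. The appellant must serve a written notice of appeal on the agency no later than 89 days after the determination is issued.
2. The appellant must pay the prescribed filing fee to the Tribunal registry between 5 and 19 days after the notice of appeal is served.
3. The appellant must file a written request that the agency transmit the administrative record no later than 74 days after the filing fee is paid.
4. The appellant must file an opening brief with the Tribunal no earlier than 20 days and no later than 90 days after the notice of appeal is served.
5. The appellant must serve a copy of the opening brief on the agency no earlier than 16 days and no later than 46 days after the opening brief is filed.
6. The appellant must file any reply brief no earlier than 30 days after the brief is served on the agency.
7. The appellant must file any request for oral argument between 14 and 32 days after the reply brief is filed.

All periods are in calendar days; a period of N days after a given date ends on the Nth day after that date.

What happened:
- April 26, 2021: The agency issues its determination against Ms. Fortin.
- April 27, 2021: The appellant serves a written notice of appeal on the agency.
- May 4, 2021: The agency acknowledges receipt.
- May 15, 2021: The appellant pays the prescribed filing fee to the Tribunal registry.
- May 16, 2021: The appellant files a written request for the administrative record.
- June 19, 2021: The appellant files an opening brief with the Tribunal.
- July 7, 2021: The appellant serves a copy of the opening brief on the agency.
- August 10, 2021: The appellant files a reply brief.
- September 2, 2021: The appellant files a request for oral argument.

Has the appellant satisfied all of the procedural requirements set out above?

Step 1 — counting 89 days from April 26, 2021 (when the determination is issued) gives a deadline of July 24, 2021; completed April 27, 2021, before the deadline.
Step 2 — 5 and 19 days from April 27, 2021 (when the notice of appeal is served) are May 2, 2021 and May 16, 2021 respectively; done May 15, 2021 — within the window.
Step 3 — counting 74 days from May 15, 2021 (when the filing fee is paid) gives a deadline of July 28, 2021; May 16, 2021 is within that limit.
Step 4 — 20 and 90 days from April 27, 2021 (when the notice of appeal is served) are May 17, 2021 and July 26, 2021 respectively; done June 19, 2021, which is between those dates.
Step 5 — 16 and 46 days from June 19, 2021 (when the opening brief is filed) are July 5, 2021 and August 4, 2021 respectively; done July 7, 2021 — within the window.
Step 6 — must wait 30 days from July 7, 2021 (when the brief is served on the agency), so not before August 6, 2021; August 10, 2021 is on or after that date.
Step 7 — 14 and 32 days from August 10, 2021 (when the reply brief is filed) are August 24, 2021 and September 11, 2021 respectively; September 2, 2021 falls inside that range.

Yes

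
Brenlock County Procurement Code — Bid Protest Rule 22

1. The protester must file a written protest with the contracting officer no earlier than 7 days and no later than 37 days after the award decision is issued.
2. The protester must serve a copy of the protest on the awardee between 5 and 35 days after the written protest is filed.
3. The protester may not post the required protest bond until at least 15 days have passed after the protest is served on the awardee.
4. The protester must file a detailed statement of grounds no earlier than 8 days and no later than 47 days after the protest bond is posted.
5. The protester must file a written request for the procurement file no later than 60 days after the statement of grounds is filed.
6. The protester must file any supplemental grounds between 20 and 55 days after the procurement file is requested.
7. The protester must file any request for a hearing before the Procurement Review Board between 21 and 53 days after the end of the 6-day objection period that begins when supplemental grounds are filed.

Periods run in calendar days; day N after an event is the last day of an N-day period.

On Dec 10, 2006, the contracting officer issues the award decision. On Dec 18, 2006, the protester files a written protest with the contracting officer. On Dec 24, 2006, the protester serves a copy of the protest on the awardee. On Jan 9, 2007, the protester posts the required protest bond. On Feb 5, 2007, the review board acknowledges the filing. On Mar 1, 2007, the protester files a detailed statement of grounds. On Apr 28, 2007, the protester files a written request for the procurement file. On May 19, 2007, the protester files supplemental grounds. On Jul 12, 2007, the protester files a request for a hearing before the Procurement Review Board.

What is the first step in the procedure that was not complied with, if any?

(1) the permitted window runs from Dec 10, 2006 + 7 = Dec 17, 2006 to Dec 10, 2006 + 37 = Jan 16, 2007; done Dec 18, 2006 — within the window.
(2) the permitted window runs from Dec 18, 2006 + 5 = Dec 23, 2006 to Dec 18, 2006 + 35 = Jan 22, 2007; done Dec 24, 2006, which is between those dates.
(3) permitted from Dec 24, 2006 + 15 days = Jan 8, 2007 onward; done Jan 9, 2007 — permitted.
(4) the permitted window runs from Jan 9, 2007 + 8 = Jan 17, 2007 to Jan 9, 2007 + 47 = Feb 25, 2007; Mar 1, 2007 is 4 days past the end of the window.
The analysis stops there.

Step 4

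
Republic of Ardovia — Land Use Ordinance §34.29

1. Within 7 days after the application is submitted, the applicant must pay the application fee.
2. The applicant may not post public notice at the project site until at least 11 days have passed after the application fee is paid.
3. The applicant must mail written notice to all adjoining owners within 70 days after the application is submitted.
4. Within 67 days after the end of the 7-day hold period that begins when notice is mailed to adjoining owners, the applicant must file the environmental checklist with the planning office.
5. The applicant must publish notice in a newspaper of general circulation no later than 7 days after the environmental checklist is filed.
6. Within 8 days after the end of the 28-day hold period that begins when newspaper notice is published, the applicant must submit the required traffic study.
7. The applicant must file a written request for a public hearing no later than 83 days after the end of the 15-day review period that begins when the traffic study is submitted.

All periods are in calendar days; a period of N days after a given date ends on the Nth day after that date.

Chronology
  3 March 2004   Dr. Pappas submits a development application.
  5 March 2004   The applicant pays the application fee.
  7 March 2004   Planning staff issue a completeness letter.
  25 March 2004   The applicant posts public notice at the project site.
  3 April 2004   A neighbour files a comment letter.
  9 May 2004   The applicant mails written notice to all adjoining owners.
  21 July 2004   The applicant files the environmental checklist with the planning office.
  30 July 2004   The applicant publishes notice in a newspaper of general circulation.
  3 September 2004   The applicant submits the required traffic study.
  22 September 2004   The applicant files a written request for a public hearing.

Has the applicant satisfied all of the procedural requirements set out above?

No

Step 1: 7 days after 3 March 2004 (when the application is submitted) is 10 March 2004; done 5 March 2004 — timely.
Step 2: the earliest permitted date is 11 days after 5 March 2004 (when the application fee is paid), i.e. 16 March 2004; 25 March 2004 is on or after that date.
Step 3: 70 days after 3 March 2004 (when the application is submitted) is 12 May 2004; done 9 May 2004 — timely.
Step 4: 67 days after 16 May 2004 (end of the 7-day hold period, which began when notice is mailed to adjoining owners on 9 May 2004) is 22 July 2004; 21 July 2004 is within that limit.
Step 5: 7 days after 21 July 2004 (when the environmental checklist is filed) is 28 July 2004; done 30 July 2004 — 2 days late.
The analysis stops there.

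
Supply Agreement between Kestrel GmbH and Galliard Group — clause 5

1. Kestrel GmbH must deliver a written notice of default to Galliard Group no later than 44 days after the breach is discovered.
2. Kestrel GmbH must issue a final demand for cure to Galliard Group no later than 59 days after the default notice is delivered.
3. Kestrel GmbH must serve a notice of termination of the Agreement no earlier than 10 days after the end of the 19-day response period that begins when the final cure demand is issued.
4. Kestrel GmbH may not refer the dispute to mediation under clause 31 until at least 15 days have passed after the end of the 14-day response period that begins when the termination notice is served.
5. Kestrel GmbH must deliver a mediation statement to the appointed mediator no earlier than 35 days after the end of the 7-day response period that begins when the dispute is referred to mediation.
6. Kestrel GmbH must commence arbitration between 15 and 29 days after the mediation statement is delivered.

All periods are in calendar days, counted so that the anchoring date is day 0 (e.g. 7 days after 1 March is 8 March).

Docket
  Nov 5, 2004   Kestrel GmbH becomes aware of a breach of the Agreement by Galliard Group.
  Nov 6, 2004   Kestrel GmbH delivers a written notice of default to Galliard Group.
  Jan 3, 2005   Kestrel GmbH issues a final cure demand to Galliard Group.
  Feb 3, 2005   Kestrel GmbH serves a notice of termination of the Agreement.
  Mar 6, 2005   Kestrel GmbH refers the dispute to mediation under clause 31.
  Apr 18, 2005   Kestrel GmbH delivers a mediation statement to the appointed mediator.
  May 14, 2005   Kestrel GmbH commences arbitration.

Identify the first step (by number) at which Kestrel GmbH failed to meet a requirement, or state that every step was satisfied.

Step 1: 44 days after Nov 5, 2004 (when the breach is discovered) is Dec 19, 2004; Nov 6, 2004 is within that limit.
Step 2: 59 days after Nov 6, 2004 (when the default notice is delivered) is Jan 4, 2005; Jan 3, 2005 is within that limit.
Step 3: the earliest permitted date is 10 days after Jan 22, 2005 (end of the 19-day response period, which began when the final cure demand is issued on Jan 3, 2005), i.e. Feb 1, 2005; done Feb 3, 2005, after the minimum wait.
Step 4: the earliest permitted date is 15 days after Feb 17, 2005 (end of the 14-day response period, which began when the termination notice is served on Feb 3, 2005), i.e. Mar 4, 2005; Mar 6, 2005 is on or after that date.
Step 5: the earliest permitted date is 35 days after Mar 13, 2005 (end of the 7-day response period, which began when the dispute is referred to mediation on Mar 6, 2005), i.e. Apr 17, 2005; done Apr 18, 2005, after the minimum wait.
Step 6: the window is 15–29 days after Apr 18, 2005 (when the mediation statement is delivered), so May 3, 2005 through May 17, 2005; done May 14, 2005, which is between those dates.

None — every step was satisfied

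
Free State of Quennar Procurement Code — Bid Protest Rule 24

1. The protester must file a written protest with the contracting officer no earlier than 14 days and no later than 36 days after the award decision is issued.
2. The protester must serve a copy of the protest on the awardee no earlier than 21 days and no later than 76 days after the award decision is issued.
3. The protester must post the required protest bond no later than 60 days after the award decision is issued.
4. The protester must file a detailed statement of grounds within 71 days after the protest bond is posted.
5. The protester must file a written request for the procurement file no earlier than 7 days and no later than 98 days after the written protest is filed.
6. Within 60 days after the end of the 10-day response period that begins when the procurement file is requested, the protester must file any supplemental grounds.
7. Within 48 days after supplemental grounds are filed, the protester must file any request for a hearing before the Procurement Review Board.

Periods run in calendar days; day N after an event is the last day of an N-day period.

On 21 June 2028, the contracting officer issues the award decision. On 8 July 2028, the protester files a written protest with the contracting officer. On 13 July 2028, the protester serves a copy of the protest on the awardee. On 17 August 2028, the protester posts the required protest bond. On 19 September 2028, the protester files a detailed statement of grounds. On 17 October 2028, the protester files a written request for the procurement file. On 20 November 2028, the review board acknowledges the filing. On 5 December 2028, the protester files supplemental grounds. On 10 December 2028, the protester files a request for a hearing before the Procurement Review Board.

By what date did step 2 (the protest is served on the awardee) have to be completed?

Step 2 runs from 21 June 2028, when the award decision is issued. The window is 21–76 days after 21 June 2028; it closes on 5 September 2028.

5 September 2028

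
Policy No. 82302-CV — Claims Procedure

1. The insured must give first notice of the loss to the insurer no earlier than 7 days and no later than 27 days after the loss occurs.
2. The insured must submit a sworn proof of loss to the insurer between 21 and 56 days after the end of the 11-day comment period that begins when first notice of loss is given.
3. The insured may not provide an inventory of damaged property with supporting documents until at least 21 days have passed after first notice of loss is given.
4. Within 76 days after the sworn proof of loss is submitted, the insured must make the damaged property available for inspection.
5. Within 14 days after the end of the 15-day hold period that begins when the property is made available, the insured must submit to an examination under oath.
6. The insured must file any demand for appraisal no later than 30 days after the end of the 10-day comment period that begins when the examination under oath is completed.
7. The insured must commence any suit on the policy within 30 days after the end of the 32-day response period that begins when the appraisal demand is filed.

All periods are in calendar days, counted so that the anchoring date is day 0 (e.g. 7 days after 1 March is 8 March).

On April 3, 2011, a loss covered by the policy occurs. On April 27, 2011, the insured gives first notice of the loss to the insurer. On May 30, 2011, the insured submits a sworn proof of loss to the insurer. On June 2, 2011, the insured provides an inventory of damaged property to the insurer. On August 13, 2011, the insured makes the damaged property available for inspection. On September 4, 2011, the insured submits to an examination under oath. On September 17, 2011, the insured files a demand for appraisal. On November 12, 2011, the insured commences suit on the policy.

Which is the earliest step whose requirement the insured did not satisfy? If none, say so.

Step 1 — 7 and 27 days from April 3, 2011 (when the loss occurs) are April 10, 2011 and April 30, 2011 respectively; done April 27, 2011, which is between those dates.
Step 2 — 21 and 56 days from May 8, 2011 (end of the 11-day comment period, which began when first notice of loss is given on April 27, 2011) are May 29, 2011 and July 3, 2011 respectively; done May 30, 2011, which is between those dates.
Step 3 — must wait 21 days from April 27, 2011 (when first notice of loss is given), so not before May 18, 2011; done June 2, 2011, after the minimum wait.
Step 4 — counting 76 days from May 30, 2011 (when the sworn proof of loss is submitted) gives a deadline of August 14, 2011; done August 13, 2011 — timely.
Step 5 — counting 14 days from August 28, 2011 (end of the 15-day hold period, which began when the property is made available on August 13, 2011) gives a deadline of September 11, 2011; September 4, 2011 is within that limit.
Step 6 — counting 30 days from September 14, 2011 (end of the 10-day comment period, which began when the examination under oath is completed on September 4, 2011) gives a deadline of October 14, 2011; completed September 17, 2011, before the deadline.
Step 7 — counting 30 days from October 19, 2011 (end of the 32-day response period, which began when the appraisal demand is filed on September 17, 2011) gives a deadline of November 18, 2011; done November 12, 2011 — timely.

None — every step was satisfied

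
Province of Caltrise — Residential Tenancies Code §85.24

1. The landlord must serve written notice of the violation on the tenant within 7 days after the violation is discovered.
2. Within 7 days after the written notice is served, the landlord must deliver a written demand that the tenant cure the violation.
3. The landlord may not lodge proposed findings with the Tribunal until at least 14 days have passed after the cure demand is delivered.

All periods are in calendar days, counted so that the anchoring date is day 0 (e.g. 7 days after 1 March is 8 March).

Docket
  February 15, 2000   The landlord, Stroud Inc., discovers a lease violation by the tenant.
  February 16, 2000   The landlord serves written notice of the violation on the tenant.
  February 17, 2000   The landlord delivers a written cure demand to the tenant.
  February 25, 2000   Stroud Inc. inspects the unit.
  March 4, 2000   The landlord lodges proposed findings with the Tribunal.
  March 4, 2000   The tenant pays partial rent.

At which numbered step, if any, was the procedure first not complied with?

Step 1: 7 days after February 15, 2000 (when the violation is discovered) is February 22, 2000; done February 16, 2000 — timely.
Step 2: 7 days after February 16, 2000 (when the written notice is served) is February 23, 2000; completed February 17, 2000, before the deadline.
Step 3: the earliest permitted date is 14 days after February 17, 2000 (when the cure demand is delivered), i.e. March 2, 2000; done March 4, 2000, after the minimum wait.

None — every step was satisfied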